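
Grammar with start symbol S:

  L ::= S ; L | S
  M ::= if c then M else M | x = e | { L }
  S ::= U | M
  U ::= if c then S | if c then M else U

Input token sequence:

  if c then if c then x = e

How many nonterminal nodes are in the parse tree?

[S [U if c then [S [U if c then [S [M x = e]]]]]]

6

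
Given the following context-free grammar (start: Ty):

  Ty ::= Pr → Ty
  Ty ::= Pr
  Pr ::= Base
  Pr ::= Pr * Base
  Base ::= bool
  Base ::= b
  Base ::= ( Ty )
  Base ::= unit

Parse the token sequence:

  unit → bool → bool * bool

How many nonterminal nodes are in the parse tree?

[Ty [Pr [Base unit]] → [Ty [Pr [Base bool]] → [Ty [Pr [Pr [Base bool]] * [Base bool]]]]]

11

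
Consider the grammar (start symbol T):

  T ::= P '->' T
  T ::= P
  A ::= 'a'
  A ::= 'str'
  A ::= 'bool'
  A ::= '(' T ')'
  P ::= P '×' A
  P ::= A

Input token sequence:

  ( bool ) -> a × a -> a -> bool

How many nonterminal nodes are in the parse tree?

17

[T [P [A ( [T [P [A bool]]] )]] -> [T [P [P [A a]] × [A a]] -> [T [P [A a]] -> [T [P [A bool]]]]]]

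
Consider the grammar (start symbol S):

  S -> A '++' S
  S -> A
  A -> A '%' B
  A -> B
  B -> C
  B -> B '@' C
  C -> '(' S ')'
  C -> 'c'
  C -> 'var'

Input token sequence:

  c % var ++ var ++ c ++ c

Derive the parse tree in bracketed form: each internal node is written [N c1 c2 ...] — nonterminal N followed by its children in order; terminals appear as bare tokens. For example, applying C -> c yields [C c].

[S [A [A [B [C c]]] % [B [C var]]] ++ [S [A [B [C var]]] ++ [S [A [B [C c]]] ++ [S [A [B [C c]]]]]]]

S
A ++ S
A % B ++ S
B % B ++ S
C % B ++ S
c % B ++ S
c % C ++ S
c % var ++ S
c % var ++ A ++ S
c % var ++ B ++ S
c % var ++ C ++ S
c % var ++ var ++ S
c % var ++ var ++ A ++ S
c % var ++ var ++ B ++ S
c % var ++ var ++ C ++ S
c % var ++ var ++ c ++ S
c % var ++ var ++ c ++ A
c % var ++ var ++ c ++ B
c % var ++ var ++ c ++ C
c % var ++ var ++ c ++ c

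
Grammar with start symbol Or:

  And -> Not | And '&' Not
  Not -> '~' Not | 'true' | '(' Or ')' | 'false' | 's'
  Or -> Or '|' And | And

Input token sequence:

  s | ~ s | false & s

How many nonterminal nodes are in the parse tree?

[Or [Or [Or [And [Not s]]] | [And [Not ~ [Not s]]]] | [And [And [Not false]] & [Not s]]]

12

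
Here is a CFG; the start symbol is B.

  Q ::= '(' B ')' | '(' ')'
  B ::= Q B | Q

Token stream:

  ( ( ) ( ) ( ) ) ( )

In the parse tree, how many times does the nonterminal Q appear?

5

[B [Q ( [B [Q ( )] [B [Q ( )] [B [Q ( )]]]] )] [B [Q ( )]]]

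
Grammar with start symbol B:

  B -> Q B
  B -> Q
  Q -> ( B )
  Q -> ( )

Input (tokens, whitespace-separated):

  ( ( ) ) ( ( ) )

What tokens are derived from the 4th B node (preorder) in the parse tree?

[B [Q ( [B [Q ( )]] )] [B [Q ( [B [Q ( )]] )]]]

( )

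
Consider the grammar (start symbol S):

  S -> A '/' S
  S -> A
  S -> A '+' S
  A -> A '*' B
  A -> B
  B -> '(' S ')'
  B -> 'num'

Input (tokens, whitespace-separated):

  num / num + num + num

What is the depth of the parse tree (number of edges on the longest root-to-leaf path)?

[S [A [B num]] / [S [A [B num]] + [S [A [B num]] + [S [A [B num]]]]]]

6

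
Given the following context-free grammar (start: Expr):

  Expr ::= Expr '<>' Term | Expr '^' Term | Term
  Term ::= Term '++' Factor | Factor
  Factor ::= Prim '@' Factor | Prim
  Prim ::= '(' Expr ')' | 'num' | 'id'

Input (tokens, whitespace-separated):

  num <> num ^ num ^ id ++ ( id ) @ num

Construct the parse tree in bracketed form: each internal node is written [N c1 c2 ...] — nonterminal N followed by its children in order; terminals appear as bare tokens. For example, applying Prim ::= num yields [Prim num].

[Expr [Expr [Expr [Expr [Term [Factor [Prim num]]]] <> [Term [Factor [Prim num]]]] ^ [Term [Factor [Prim num]]]] ^ [Term [Term [Factor [Prim id]]] ++ [Factor [Prim ( [Expr [Term [Factor [Prim id]]]] )] @ [Factor [Prim num]]]]]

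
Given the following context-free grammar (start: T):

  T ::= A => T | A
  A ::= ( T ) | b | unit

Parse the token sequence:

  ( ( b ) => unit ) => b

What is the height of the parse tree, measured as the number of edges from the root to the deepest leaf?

[T [A ( [T [A ( [T [A b]] )] => [T [A unit]]] )] => [T [A b]]]

6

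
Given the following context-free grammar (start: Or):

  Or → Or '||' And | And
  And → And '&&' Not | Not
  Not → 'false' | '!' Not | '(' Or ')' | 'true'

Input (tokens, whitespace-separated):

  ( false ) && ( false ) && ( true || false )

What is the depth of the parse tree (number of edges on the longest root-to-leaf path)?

8

[Or [And [And [And [Not ( [Or [And [Not false]]] )]] && [Not ( [Or [And [Not false]]] )]] && [Not ( [Or [Or [And [Not true]]] || [And [Not false]]] )]]]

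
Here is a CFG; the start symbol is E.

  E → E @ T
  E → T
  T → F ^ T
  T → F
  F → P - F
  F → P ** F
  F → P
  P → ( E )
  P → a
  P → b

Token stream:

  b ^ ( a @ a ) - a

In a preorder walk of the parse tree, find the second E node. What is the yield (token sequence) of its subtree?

[E [T [F [P b]] ^ [T [F [P ( [E [E [T [F [P a]]]] @ [T [F [P a]]]] )] - [F [P a]]]]]]

a @ a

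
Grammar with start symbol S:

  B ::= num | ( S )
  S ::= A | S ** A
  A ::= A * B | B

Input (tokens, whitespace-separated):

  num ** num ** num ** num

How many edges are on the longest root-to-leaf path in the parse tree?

[S [S [S [S [A [B num]]] ** [A [B num]]] ** [A [B num]]] ** [A [B num]]]

6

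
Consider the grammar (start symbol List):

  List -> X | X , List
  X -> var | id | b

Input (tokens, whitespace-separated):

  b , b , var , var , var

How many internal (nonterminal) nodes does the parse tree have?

[List [X b] , [List [X b] , [List [X var] , [List [X var] , [List [X var]]]]]]

10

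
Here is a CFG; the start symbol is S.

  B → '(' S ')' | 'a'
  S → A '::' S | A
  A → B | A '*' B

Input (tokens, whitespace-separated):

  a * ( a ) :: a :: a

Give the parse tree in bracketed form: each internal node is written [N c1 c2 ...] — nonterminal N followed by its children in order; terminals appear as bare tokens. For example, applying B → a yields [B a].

[S [A [A [B a]] * [B ( [S [A [B a]]] )]] :: [S [A [B a]] :: [S [A [B a]]]]]

S
A :: S
A * B :: S
B * B :: S
a * B :: S
a * ( S ) :: S
a * ( A ) :: S
a * ( B ) :: S
a * ( a ) :: S
a * ( a ) :: A :: S
a * ( a ) :: B :: S
a * ( a ) :: a :: S
a * ( a ) :: a :: A
a * ( a ) :: a :: B
a * ( a ) :: a :: a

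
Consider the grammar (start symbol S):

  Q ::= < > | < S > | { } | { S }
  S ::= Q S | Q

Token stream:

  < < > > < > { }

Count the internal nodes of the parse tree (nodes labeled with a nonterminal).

[S [Q < [S [Q < >]] >] [S [Q < >] [S [Q { }]]]]

8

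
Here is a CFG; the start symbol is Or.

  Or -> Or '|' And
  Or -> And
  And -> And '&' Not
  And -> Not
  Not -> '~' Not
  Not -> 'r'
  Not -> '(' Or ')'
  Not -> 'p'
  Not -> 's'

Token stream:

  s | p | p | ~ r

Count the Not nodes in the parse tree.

5

[Or [Or [Or [Or [And [Not s]]] | [And [Not p]]] | [And [Not p]]] | [And [Not ~ [Not r]]]]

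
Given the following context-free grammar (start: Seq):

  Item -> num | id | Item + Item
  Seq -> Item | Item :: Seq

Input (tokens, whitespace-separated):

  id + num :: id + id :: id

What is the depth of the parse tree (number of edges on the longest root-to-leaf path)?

4

[Seq [Item [Item id] + [Item num]] :: [Seq [Item [Item id] + [Item id]] :: [Seq [Item id]]]]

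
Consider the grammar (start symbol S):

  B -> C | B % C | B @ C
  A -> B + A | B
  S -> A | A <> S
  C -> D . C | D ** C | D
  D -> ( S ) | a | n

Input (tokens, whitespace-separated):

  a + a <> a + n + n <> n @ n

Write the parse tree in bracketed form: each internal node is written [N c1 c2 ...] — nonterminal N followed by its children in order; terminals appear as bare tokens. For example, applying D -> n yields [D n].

[S [A [B [C [D a]]] + [A [B [C [D a]]]]] <> [S [A [B [C [D a]]] + [A [B [C [D n]]] + [A [B [C [D n]]]]]] <> [S [A [B [B [C [D n]]] @ [C [D n]]]]]]]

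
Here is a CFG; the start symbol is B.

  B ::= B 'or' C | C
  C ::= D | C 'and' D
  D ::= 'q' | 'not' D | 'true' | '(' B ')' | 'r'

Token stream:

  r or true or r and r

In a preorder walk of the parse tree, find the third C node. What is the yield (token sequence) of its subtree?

r and r

[B [B [B [C [D r]]] or [C [D true]]] or [C [C [D r]] and [D r]]]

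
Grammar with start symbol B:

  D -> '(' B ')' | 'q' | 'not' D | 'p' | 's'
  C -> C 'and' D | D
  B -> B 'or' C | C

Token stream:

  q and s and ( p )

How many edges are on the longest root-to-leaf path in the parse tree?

[B [C [C [C [D q]] and [D s]] and [D ( [B [C [D p]]] )]]]

6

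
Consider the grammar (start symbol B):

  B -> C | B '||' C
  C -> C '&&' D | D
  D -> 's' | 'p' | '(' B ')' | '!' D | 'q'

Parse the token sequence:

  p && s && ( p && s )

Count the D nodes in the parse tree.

[B [C [C [C [D p]] && [D s]] && [D ( [B [C [C [D p]] && [D s]]] )]]]

5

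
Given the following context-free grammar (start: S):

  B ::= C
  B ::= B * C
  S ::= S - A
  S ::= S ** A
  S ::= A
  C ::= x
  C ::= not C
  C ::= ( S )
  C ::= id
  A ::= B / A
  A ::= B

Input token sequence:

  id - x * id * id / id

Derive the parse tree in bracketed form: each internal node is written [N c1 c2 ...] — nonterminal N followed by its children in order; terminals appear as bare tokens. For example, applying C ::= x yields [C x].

S
S - A
A - A
B - A
C - A
id - A
id - B / A
id - B * C / A
id - B * C * C / A
id - C * C * C / A
id - x * C * C / A
id - x * id * C / A
id - x * id * id / A
id - x * id * id / B
id - x * id * id / C
id - x * id * id / id

[S [S [A [B [C id]]]] - [A [B [B [B [C x]] * [C id]] * [C id]] / [A [B [C id]]]]]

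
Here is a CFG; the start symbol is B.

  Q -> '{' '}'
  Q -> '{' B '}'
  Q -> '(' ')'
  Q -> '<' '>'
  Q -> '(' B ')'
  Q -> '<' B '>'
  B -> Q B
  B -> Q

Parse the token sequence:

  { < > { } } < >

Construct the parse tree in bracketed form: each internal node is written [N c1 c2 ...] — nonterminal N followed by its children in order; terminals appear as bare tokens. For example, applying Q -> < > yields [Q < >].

B
Q B
{ B } B
{ Q B } B
{ < > B } B
{ < > Q } B
{ < > { } } B
{ < > { } } Q
{ < > { } } < >

[B [Q { [B [Q < >] [B [Q { }]]] }] [B [Q < >]]]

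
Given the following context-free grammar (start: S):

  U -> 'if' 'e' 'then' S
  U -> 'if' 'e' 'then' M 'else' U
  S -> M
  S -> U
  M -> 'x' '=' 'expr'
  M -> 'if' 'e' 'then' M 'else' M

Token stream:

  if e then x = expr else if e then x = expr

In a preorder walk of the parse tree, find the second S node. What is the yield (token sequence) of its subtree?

x = expr

[S [U if e then [M x = expr] else [U if e then [S [M x = expr]]]]]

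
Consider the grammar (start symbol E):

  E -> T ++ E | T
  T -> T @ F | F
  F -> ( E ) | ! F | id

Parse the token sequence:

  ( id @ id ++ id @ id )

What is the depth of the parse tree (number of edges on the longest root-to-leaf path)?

[E [T [F ( [E [T [T [F id]] @ [F id]] ++ [E [T [T [F id]] @ [F id]]]] )]]]

8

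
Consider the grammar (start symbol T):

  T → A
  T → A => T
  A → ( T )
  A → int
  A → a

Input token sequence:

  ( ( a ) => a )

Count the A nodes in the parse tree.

[T [A ( [T [A ( [T [A a]] )] => [T [A a]]] )]]

4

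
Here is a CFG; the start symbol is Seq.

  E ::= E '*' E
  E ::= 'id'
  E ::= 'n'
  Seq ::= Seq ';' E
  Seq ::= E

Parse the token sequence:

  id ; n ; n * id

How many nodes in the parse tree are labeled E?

[Seq [Seq [Seq [E id]] ; [E n]] ; [E [E n] * [E id]]]

5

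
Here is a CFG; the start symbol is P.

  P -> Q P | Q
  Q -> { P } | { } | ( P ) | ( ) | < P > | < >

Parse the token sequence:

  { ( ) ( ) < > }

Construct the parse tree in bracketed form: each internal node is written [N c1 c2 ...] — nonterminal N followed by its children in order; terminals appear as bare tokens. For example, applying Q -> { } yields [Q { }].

P
Q
{ P }
{ Q P }
{ ( ) P }
{ ( ) Q P }
{ ( ) ( ) P }
{ ( ) ( ) Q }
{ ( ) ( ) < > }

[P [Q { [P [Q ( )] [P [Q ( )] [P [Q < >]]]] }]]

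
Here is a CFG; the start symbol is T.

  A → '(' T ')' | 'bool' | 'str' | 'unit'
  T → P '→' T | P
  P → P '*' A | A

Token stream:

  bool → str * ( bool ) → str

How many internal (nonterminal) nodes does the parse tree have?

14

[T [P [A bool]] → [T [P [P [A str]] * [A ( [T [P [A bool]]] )]] → [T [P [A str]]]]]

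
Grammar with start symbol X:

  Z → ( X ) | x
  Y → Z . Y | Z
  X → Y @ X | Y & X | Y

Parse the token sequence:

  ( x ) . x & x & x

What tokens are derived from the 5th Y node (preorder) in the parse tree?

x

[X [Y [Z ( [X [Y [Z x]]] )] . [Y [Z x]]] & [X [Y [Z x]] & [X [Y [Z x]]]]]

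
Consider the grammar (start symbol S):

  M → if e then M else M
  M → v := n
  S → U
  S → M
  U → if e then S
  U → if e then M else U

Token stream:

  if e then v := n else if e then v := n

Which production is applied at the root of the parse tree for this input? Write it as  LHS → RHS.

[S [U if e then [M v := n] else [U if e then [S [M v := n]]]]]

S → U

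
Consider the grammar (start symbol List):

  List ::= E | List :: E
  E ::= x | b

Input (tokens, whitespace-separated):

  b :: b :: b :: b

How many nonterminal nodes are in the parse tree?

8

[List [List [List [List [E b]] :: [E b]] :: [E b]] :: [E b]]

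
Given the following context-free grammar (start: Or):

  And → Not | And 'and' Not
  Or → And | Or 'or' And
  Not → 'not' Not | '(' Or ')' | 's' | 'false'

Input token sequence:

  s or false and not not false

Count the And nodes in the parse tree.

3

[Or [Or [And [Not s]]] or [And [And [Not false]] and [Not not [Not not [Not false]]]]]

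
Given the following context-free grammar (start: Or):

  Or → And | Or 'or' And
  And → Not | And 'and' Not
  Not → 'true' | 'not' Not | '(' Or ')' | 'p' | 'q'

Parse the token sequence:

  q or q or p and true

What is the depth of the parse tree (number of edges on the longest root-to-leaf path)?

5

[Or [Or [Or [And [Not q]]] or [And [Not q]]] or [And [And [Not p]] and [Not true]]]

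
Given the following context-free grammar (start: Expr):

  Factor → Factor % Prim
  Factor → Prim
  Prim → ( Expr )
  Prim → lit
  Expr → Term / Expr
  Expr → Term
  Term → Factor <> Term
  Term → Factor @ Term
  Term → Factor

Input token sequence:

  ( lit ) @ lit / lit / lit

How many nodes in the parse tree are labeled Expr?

[Expr [Term [Factor [Prim ( [Expr [Term [Factor [Prim lit]]]] )]] @ [Term [Factor [Prim lit]]]] / [Expr [Term [Factor [Prim lit]]] / [Expr [Term [Factor [Prim lit]]]]]]

4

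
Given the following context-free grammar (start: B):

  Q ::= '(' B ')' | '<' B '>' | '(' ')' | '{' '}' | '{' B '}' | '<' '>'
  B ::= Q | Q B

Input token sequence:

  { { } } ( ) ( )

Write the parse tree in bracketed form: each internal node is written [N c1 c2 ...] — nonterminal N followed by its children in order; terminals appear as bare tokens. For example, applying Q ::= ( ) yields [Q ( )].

B
Q B
{ B } B
{ Q } B
{ { } } B
{ { } } Q B
{ { } } ( ) B
{ { } } ( ) Q
{ { } } ( ) ( )

[B [Q { [B [Q { }]] }] [B [Q ( )] [B [Q ( )]]]]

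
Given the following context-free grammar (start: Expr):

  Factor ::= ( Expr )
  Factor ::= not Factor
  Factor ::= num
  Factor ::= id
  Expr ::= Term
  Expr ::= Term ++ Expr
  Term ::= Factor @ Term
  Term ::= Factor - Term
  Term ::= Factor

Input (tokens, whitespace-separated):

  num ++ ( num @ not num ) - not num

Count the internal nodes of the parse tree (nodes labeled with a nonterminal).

15

[Expr [Term [Factor num]] ++ [Expr [Term [Factor ( [Expr [Term [Factor num] @ [Term [Factor not [Factor num]]]]] )] - [Term [Factor not [Factor num]]]]]]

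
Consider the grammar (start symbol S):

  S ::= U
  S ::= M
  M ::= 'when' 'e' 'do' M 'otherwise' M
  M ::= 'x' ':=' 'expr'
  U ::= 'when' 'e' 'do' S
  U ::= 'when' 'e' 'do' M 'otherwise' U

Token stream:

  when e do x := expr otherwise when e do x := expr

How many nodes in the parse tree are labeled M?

2

[S [U when e do [M x := expr] otherwise [U when e do [S [M x := expr]]]]]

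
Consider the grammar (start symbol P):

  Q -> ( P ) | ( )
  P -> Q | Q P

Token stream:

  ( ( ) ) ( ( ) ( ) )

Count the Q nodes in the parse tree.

[P [Q ( [P [Q ( )]] )] [P [Q ( [P [Q ( )] [P [Q ( )]]] )]]]

5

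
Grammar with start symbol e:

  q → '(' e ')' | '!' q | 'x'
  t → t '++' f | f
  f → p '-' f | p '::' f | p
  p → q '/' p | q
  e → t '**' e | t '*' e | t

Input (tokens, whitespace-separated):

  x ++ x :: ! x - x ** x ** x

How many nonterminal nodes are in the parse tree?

26

[e [t [t [f [p [q x]]]] ++ [f [p [q x]] :: [f [p [q ! [q x]]] - [f [p [q x]]]]]] ** [e [t [f [p [q x]]]] ** [e [t [f [p [q x]]]]]]]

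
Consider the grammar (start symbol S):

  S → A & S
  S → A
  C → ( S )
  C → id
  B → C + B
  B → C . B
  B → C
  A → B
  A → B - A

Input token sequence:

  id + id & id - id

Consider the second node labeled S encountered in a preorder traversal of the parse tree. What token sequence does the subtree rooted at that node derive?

id - id

[S [A [B [C id] + [B [C id]]]] & [S [A [B [C id]] - [A [B [C id]]]]]]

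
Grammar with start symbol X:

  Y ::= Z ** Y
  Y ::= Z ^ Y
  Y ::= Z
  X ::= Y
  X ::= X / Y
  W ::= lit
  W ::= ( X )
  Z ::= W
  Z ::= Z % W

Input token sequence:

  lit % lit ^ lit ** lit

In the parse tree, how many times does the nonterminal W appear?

[X [Y [Z [Z [W lit]] % [W lit]] ^ [Y [Z [W lit]] ** [Y [Z [W lit]]]]]]

4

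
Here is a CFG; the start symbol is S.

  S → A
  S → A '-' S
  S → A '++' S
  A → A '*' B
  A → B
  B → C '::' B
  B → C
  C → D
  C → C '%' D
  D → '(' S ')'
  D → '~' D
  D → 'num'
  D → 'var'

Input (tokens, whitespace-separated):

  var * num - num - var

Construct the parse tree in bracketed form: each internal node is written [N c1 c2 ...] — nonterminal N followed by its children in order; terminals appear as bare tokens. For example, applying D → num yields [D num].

S
A - S
A * B - S
B * B - S
C * B - S
D * B - S
var * B - S
var * C - S
var * D - S
var * num - S
var * num - A - S
var * num - B - S
var * num - C - S
var * num - D - S
var * num - num - S
var * num - num - A
var * num - num - B
var * num - num - C
var * num - num - D
var * num - num - var

[S [A [A [B [C [D var]]]] * [B [C [D num]]]] - [S [A [B [C [D num]]]] - [S [A [B [C [D var]]]]]]]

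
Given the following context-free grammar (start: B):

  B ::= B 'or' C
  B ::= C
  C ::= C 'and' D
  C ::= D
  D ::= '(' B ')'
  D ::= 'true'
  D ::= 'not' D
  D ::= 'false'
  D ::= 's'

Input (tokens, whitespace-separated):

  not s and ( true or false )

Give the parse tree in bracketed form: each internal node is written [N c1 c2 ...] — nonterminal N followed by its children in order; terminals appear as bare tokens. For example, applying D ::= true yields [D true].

[B [C [C [D not [D s]]] and [D ( [B [B [C [D true]]] or [C [D false]]] )]]]

B
C
C and D
D and D
not D and D
not s and D
not s and ( B )
not s and ( B or C )
not s and ( C or C )
not s and ( D or C )
not s and ( true or C )
not s and ( true or D )
not s and ( true or false )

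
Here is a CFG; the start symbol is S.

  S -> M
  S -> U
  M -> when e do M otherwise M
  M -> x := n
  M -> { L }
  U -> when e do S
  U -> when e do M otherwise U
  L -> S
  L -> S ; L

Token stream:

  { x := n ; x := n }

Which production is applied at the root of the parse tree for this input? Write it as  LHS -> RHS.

[S [M { [L [S [M x := n]] ; [L [S [M x := n]]]] }]]

S -> M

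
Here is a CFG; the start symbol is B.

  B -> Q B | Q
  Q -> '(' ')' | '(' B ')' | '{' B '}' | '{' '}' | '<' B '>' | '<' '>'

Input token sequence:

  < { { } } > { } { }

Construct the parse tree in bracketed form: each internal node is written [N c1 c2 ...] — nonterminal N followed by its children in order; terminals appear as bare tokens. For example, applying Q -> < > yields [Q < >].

[B [Q < [B [Q { [B [Q { }]] }]] >] [B [Q { }] [B [Q { }]]]]

B
Q B
< B > B
< Q > B
< { B } > B
< { Q } > B
< { { } } > B
< { { } } > Q B
< { { } } > { } B
< { { } } > { } Q
< { { } } > { } { }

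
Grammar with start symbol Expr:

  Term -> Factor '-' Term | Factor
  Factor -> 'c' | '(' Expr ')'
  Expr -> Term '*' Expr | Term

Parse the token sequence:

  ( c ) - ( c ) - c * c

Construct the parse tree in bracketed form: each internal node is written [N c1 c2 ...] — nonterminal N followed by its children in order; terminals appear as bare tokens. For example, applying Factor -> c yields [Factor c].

[Expr [Term [Factor ( [Expr [Term [Factor c]]] )] - [Term [Factor ( [Expr [Term [Factor c]]] )] - [Term [Factor c]]]] * [Expr [Term [Factor c]]]]

Expr
Term * Expr
Factor - Term * Expr
( Expr ) - Term * Expr
( Term ) - Term * Expr
( Factor ) - Term * Expr
( c ) - Term * Expr
( c ) - Factor - Term * Expr
( c ) - ( Expr ) - Term * Expr
( c ) - ( Term ) - Term * Expr
( c ) - ( Factor ) - Term * Expr
( c ) - ( c ) - Term * Expr
( c ) - ( c ) - Factor * Expr
( c ) - ( c ) - c * Expr
( c ) - ( c ) - c * Term
( c ) - ( c ) - c * Factor
( c ) - ( c ) - c * c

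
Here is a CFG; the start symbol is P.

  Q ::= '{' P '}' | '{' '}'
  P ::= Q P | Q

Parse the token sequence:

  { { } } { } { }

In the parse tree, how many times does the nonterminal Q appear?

[P [Q { [P [Q { }]] }] [P [Q { }] [P [Q { }]]]]

4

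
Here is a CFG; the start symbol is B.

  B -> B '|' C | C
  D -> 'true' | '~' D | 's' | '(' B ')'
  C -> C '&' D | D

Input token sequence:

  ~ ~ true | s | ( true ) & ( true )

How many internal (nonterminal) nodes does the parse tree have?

[B [B [B [C [D ~ [D ~ [D true]]]]] | [C [D s]]] | [C [C [D ( [B [C [D true]]] )]] & [D ( [B [C [D true]]] )]]]

19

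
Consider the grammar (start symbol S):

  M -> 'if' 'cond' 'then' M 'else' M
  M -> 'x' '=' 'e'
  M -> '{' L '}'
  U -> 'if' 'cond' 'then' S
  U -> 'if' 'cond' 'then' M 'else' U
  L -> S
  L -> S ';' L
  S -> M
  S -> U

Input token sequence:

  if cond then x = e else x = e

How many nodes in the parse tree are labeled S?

1

[S [M if cond then [M x = e] else [M x = e]]]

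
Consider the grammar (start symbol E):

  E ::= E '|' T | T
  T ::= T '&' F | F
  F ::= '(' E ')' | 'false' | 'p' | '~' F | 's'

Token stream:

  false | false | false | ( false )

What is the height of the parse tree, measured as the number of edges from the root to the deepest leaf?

6

[E [E [E [E [T [F false]]] | [T [F false]]] | [T [F false]]] | [T [F ( [E [T [F false]]] )]]]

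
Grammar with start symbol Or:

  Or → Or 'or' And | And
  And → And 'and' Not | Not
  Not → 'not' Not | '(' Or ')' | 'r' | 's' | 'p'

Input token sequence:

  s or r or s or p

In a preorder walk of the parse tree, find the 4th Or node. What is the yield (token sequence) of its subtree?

[Or [Or [Or [Or [And [Not s]]] or [And [Not r]]] or [And [Not s]]] or [And [Not p]]]

s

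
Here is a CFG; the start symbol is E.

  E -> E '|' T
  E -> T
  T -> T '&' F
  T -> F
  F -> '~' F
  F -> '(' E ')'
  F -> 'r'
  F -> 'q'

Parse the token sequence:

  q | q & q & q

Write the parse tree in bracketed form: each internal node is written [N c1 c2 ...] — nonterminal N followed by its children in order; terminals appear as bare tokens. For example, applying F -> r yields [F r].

[E [E [T [F q]]] | [T [T [T [F q]] & [F q]] & [F q]]]

E
E | T
T | T
F | T
q | T
q | T & F
q | T & F & F
q | F & F & F
q | q & F & F
q | q & q & F
q | q & q & q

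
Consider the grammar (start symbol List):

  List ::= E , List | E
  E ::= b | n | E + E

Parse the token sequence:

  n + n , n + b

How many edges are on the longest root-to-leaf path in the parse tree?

4

[List [E [E n] + [E n]] , [List [E [E n] + [E b]]]]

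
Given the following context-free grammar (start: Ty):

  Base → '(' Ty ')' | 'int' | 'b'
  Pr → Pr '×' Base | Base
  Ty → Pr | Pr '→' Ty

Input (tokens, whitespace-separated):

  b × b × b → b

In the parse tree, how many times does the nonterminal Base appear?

4

[Ty [Pr [Pr [Pr [Base b]] × [Base b]] × [Base b]] → [Ty [Pr [Base b]]]]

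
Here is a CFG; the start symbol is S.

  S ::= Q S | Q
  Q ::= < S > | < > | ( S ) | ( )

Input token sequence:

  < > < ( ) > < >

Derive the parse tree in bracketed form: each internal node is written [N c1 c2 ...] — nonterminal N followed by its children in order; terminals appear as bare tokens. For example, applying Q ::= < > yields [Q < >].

S
Q S
< > S
< > Q S
< > < S > S
< > < Q > S
< > < ( ) > S
< > < ( ) > Q
< > < ( ) > < >

[S [Q < >] [S [Q < [S [Q ( )]] >] [S [Q < >]]]]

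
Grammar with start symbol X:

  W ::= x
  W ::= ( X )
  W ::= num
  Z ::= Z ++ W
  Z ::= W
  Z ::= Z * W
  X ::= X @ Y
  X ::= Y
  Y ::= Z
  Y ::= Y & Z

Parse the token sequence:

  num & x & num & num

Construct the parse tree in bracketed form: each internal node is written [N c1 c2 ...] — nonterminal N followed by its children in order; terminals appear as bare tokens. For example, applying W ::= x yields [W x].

X
Y
Y & Z
Y & Z & Z
Y & Z & Z & Z
Z & Z & Z & Z
W & Z & Z & Z
num & Z & Z & Z
num & W & Z & Z
num & x & Z & Z
num & x & W & Z
num & x & num & Z
num & x & num & W
num & x & num & num

[X [Y [Y [Y [Y [Z [W num]]] & [Z [W x]]] & [Z [W num]]] & [Z [W num]]]]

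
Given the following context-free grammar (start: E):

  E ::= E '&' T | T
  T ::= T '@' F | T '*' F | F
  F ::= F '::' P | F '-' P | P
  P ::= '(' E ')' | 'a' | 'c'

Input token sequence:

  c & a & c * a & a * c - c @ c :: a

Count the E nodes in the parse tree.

4

[E [E [E [E [T [F [P c]]]] & [T [F [P a]]]] & [T [T [F [P c]]] * [F [P a]]]] & [T [T [T [F [P a]]] * [F [F [P c]] - [P c]]] @ [F [F [P c]] :: [P a]]]]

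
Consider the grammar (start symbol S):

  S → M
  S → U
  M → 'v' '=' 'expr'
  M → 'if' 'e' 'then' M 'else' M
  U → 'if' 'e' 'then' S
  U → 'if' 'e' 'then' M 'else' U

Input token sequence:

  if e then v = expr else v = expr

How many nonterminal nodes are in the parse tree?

[S [M if e then [M v = expr] else [M v = expr]]]

4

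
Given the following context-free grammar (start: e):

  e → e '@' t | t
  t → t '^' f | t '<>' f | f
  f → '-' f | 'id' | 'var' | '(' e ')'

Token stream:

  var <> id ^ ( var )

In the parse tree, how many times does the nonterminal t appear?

[e [t [t [t [f var]] <> [f id]] ^ [f ( [e [t [f var]]] )]]]

4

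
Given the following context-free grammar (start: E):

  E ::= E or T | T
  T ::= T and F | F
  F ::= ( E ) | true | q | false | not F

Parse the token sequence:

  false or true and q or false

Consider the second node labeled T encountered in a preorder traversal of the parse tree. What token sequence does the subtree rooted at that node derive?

true and q

[E [E [E [T [F false]]] or [T [T [F true]] and [F q]]] or [T [F false]]]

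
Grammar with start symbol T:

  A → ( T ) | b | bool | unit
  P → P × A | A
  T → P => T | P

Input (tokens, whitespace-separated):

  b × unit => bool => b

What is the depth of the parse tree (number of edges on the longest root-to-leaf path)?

5

[T [P [P [A b]] × [A unit]] => [T [P [A bool]] => [T [P [A b]]]]]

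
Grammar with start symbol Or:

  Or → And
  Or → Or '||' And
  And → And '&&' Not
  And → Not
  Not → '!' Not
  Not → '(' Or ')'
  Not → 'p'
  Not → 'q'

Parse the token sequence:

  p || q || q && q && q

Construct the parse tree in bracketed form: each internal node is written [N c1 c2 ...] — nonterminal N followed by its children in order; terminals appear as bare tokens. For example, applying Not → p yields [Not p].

[Or [Or [Or [And [Not p]]] || [And [Not q]]] || [And [And [And [Not q]] && [Not q]] && [Not q]]]

Or
Or || And
Or || And || And
And || And || And
Not || And || And
p || And || And
p || Not || And
p || q || And
p || q || And && Not
p || q || And && Not && Not
p || q || Not && Not && Not
p || q || q && Not && Not
p || q || q && q && Not
p || q || q && q && q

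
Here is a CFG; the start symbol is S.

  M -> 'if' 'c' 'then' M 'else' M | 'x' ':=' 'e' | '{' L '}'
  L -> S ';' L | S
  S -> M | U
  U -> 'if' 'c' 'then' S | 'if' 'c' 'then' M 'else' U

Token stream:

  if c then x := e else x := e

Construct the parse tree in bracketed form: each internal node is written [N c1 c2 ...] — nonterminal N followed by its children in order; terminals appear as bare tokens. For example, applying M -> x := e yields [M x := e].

S
M
if c then M else M
if c then x := e else M
if c then x := e else x := e

[S [M if c then [M x := e] else [M x := e]]]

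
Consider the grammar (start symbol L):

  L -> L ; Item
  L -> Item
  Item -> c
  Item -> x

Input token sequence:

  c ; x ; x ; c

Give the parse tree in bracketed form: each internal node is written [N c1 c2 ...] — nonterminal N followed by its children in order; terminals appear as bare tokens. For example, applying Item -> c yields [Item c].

L
L ; Item
L ; Item ; Item
L ; Item ; Item ; Item
Item ; Item ; Item ; Item
c ; Item ; Item ; Item
c ; x ; Item ; Item
c ; x ; x ; Item
c ; x ; x ; c

[L [L [L [L [Item c]] ; [Item x]] ; [Item x]] ; [Item c]]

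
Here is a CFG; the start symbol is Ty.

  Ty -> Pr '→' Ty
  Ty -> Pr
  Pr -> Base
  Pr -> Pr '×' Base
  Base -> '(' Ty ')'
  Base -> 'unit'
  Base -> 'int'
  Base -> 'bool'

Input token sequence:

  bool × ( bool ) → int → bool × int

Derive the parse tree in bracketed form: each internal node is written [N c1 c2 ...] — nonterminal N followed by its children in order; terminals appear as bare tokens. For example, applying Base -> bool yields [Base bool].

Ty
Pr → Ty
Pr × Base → Ty
Base × Base → Ty
bool × Base → Ty
bool × ( Ty ) → Ty
bool × ( Pr ) → Ty
bool × ( Base ) → Ty
bool × ( bool ) → Ty
bool × ( bool ) → Pr → Ty
bool × ( bool ) → Base → Ty
bool × ( bool ) → int → Ty
bool × ( bool ) → int → Pr
bool × ( bool ) → int → Pr × Base
bool × ( bool ) → int → Base × Base
bool × ( bool ) → int → bool × Base
bool × ( bool ) → int → bool × int

[Ty [Pr [Pr [Base bool]] × [Base ( [Ty [Pr [Base bool]]] )]] → [Ty [Pr [Base int]] → [Ty [Pr [Pr [Base bool]] × [Base int]]]]]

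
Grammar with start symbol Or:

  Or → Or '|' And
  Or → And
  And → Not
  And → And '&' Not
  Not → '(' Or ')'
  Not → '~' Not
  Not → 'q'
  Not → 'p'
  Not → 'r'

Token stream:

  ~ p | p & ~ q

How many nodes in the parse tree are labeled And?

[Or [Or [And [Not ~ [Not p]]]] | [And [And [Not p]] & [Not ~ [Not q]]]]

3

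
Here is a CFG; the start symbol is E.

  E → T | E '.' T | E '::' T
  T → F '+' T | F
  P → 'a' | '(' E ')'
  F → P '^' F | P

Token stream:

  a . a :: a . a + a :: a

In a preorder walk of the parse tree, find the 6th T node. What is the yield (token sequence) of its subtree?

a

[E [E [E [E [E [T [F [P a]]]] . [T [F [P a]]]] :: [T [F [P a]]]] . [T [F [P a]] + [T [F [P a]]]]] :: [T [F [P a]]]]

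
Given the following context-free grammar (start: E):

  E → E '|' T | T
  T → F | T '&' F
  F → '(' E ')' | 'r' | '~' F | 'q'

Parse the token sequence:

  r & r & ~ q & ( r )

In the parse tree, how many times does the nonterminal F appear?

[E [T [T [T [T [F r]] & [F r]] & [F ~ [F q]]] & [F ( [E [T [F r]]] )]]]

6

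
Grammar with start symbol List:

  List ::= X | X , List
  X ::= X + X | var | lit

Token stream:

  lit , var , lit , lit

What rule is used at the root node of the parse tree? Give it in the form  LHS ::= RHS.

List ::= X , List

[List [X lit] , [List [X var] , [List [X lit] , [List [X lit]]]]]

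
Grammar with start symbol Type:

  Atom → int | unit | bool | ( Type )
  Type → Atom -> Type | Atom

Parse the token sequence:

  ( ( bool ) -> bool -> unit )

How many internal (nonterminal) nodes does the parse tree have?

[Type [Atom ( [Type [Atom ( [Type [Atom bool]] )] -> [Type [Atom bool] -> [Type [Atom unit]]]] )]]

10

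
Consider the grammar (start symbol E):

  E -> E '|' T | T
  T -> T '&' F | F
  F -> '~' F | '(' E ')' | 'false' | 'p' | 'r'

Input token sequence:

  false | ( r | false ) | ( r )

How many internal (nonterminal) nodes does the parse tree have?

18

[E [E [E [T [F false]]] | [T [F ( [E [E [T [F r]]] | [T [F false]]] )]]] | [T [F ( [E [T [F r]]] )]]]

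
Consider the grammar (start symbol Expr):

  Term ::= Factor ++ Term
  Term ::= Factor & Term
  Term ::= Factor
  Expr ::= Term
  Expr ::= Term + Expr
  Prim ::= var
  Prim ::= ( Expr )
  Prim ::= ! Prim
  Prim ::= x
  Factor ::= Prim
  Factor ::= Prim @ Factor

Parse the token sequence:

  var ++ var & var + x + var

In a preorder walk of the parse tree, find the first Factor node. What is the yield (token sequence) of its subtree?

[Expr [Term [Factor [Prim var]] ++ [Term [Factor [Prim var]] & [Term [Factor [Prim var]]]]] + [Expr [Term [Factor [Prim x]]] + [Expr [Term [Factor [Prim var]]]]]]

var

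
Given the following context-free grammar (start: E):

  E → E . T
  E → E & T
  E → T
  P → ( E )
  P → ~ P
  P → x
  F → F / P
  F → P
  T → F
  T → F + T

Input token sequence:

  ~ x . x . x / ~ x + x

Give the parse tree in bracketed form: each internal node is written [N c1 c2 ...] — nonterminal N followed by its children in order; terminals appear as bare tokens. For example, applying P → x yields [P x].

E
E . T
E . T . T
T . T . T
F . T . T
P . T . T
~ P . T . T
~ x . T . T
~ x . F . T
~ x . P . T
~ x . x . T
~ x . x . F + T
~ x . x . F / P + T
~ x . x . P / P + T
~ x . x . x / P + T
~ x . x . x / ~ P + T
~ x . x . x / ~ x + T
~ x . x . x / ~ x + F
~ x . x . x / ~ x + P
~ x . x . x / ~ x + x

[E [E [E [T [F [P ~ [P x]]]]] . [T [F [P x]]]] . [T [F [F [P x]] / [P ~ [P x]]] + [T [F [P x]]]]]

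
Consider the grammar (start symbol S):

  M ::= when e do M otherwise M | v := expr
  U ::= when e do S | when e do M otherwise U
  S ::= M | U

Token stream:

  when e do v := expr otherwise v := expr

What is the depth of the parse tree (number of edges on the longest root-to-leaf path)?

3

[S [M when e do [M v := expr] otherwise [M v := expr]]]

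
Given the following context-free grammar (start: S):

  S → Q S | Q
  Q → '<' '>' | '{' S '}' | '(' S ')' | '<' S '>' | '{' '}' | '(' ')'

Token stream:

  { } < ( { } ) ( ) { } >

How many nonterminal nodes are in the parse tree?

12

[S [Q { }] [S [Q < [S [Q ( [S [Q { }]] )] [S [Q ( )] [S [Q { }]]]] >]]]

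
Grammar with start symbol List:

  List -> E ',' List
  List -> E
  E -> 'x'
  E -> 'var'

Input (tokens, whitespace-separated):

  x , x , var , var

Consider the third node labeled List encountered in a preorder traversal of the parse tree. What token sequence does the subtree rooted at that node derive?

[List [E x] , [List [E x] , [List [E var] , [List [E var]]]]]

var , var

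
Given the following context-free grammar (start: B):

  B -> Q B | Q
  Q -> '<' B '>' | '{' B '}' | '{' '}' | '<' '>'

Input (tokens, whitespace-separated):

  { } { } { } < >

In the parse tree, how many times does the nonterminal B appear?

4

[B [Q { }] [B [Q { }] [B [Q { }] [B [Q < >]]]]]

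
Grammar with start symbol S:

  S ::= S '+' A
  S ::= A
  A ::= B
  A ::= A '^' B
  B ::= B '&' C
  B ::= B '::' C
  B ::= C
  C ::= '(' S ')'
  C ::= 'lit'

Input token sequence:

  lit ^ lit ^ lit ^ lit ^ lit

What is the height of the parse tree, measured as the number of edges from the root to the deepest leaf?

[S [A [A [A [A [A [B [C lit]]] ^ [B [C lit]]] ^ [B [C lit]]] ^ [B [C lit]]] ^ [B [C lit]]]]

8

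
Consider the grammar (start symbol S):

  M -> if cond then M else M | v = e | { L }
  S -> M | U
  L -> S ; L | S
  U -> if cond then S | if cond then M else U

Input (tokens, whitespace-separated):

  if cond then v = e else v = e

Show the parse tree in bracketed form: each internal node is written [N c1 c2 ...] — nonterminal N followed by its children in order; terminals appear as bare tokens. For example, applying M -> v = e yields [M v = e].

S
M
if cond then M else M
if cond then v = e else M
if cond then v = e else v = e

[S [M if cond then [M v = e] else [M v = e]]]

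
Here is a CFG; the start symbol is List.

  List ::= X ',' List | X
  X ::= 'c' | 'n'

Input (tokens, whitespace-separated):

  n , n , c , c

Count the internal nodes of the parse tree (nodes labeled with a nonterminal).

[List [X n] , [List [X n] , [List [X c] , [List [X c]]]]]

8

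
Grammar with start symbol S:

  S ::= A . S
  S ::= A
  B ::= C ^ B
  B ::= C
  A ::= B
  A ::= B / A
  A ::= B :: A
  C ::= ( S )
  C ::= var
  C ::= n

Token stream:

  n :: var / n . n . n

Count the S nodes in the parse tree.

[S [A [B [C n]] :: [A [B [C var]] / [A [B [C n]]]]] . [S [A [B [C n]]] . [S [A [B [C n]]]]]]

3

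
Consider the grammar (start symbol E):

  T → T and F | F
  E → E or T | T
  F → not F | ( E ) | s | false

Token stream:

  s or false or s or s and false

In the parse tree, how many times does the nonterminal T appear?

[E [E [E [E [T [F s]]] or [T [F false]]] or [T [F s]]] or [T [T [F s]] and [F false]]]

5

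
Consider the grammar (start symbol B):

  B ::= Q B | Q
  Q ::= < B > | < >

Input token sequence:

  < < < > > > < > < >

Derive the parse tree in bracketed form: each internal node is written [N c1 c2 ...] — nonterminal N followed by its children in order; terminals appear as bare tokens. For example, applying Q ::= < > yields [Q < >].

[B [Q < [B [Q < [B [Q < >]] >]] >] [B [Q < >] [B [Q < >]]]]

B
Q B
< B > B
< Q > B
< < B > > B
< < Q > > B
< < < > > > B
< < < > > > Q B
< < < > > > < > B
< < < > > > < > Q
< < < > > > < > < >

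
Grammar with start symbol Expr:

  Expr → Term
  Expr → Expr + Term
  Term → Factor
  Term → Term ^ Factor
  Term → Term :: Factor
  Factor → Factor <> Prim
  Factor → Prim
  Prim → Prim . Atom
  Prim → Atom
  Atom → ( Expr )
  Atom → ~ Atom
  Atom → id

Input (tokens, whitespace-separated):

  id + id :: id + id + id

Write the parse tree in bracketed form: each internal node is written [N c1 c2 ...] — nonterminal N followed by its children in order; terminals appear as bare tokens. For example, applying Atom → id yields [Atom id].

[Expr [Expr [Expr [Expr [Term [Factor [Prim [Atom id]]]]] + [Term [Term [Factor [Prim [Atom id]]]] :: [Factor [Prim [Atom id]]]]] + [Term [Factor [Prim [Atom id]]]]] + [Term [Factor [Prim [Atom id]]]]]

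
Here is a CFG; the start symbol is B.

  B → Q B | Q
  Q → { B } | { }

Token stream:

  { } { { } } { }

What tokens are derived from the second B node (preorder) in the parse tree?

[B [Q { }] [B [Q { [B [Q { }]] }] [B [Q { }]]]]

{ { } } { }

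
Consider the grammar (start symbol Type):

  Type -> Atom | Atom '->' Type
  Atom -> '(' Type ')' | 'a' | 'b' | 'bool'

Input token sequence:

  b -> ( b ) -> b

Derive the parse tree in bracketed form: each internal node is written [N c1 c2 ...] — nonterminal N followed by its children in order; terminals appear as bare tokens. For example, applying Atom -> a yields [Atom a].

[Type [Atom b] -> [Type [Atom ( [Type [Atom b]] )] -> [Type [Atom b]]]]

Type
Atom -> Type
b -> Type
b -> Atom -> Type
b -> ( Type ) -> Type
b -> ( Atom ) -> Type
b -> ( b ) -> Type
b -> ( b ) -> Atom
b -> ( b ) -> b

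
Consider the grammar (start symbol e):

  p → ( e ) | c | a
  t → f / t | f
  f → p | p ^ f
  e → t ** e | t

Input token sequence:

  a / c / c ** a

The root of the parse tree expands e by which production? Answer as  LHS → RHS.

[e [t [f [p a]] / [t [f [p c]] / [t [f [p c]]]]] ** [e [t [f [p a]]]]]

e → t ** e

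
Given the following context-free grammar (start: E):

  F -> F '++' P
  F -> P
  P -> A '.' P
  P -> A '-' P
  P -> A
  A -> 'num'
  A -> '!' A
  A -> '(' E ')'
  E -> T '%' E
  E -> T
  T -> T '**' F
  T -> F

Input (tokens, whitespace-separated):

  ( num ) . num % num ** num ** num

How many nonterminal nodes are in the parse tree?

25

[E [T [F [P [A ( [E [T [F [P [A num]]]]] )] . [P [A num]]]]] % [E [T [T [T [F [P [A num]]]] ** [F [P [A num]]]] ** [F [P [A num]]]]]]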